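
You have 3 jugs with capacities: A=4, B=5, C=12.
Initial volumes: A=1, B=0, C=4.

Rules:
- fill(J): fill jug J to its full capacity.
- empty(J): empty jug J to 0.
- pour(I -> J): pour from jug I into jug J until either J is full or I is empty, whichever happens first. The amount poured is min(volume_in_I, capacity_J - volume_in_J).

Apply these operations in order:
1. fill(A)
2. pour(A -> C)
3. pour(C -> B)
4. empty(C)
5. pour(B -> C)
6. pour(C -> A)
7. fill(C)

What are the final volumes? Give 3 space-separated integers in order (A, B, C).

Answer: 4 0 12

Derivation:
Step 1: fill(A) -> (A=4 B=0 C=4)
Step 2: pour(A -> C) -> (A=0 B=0 C=8)
Step 3: pour(C -> B) -> (A=0 B=5 C=3)
Step 4: empty(C) -> (A=0 B=5 C=0)
Step 5: pour(B -> C) -> (A=0 B=0 C=5)
Step 6: pour(C -> A) -> (A=4 B=0 C=1)
Step 7: fill(C) -> (A=4 B=0 C=12)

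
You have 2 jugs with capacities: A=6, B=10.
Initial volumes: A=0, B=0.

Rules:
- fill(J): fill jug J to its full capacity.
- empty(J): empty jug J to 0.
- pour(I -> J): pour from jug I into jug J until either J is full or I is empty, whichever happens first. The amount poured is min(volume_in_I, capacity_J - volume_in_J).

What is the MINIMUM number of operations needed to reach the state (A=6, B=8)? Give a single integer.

BFS from (A=0, B=0). One shortest path:
  1. fill(B) -> (A=0 B=10)
  2. pour(B -> A) -> (A=6 B=4)
  3. empty(A) -> (A=0 B=4)
  4. pour(B -> A) -> (A=4 B=0)
  5. fill(B) -> (A=4 B=10)
  6. pour(B -> A) -> (A=6 B=8)
Reached target in 6 moves.

Answer: 6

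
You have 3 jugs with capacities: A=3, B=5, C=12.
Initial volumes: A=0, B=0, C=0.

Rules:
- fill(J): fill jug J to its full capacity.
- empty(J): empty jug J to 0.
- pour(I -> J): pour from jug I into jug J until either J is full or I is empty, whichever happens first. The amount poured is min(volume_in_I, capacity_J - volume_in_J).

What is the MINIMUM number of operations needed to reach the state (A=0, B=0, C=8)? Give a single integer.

BFS from (A=0, B=0, C=0). One shortest path:
  1. fill(A) -> (A=3 B=0 C=0)
  2. fill(B) -> (A=3 B=5 C=0)
  3. pour(A -> C) -> (A=0 B=5 C=3)
  4. pour(B -> C) -> (A=0 B=0 C=8)
Reached target in 4 moves.

Answer: 4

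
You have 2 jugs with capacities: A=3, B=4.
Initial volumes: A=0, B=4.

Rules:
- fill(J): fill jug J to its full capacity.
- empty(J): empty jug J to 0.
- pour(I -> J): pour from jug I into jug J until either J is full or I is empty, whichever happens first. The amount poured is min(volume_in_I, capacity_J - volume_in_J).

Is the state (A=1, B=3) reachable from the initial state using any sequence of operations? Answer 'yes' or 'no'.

Answer: no

Derivation:
BFS explored all 14 reachable states.
Reachable set includes: (0,0), (0,1), (0,2), (0,3), (0,4), (1,0), (1,4), (2,0), (2,4), (3,0), (3,1), (3,2) ...
Target (A=1, B=3) not in reachable set → no.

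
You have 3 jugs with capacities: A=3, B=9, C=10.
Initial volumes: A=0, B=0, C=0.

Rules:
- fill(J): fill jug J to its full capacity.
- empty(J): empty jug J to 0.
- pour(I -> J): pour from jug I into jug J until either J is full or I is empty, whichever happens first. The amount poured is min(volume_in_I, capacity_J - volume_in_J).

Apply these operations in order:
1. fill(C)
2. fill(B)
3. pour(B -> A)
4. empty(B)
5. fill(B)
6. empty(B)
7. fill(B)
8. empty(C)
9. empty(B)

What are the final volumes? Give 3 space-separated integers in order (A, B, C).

Step 1: fill(C) -> (A=0 B=0 C=10)
Step 2: fill(B) -> (A=0 B=9 C=10)
Step 3: pour(B -> A) -> (A=3 B=6 C=10)
Step 4: empty(B) -> (A=3 B=0 C=10)
Step 5: fill(B) -> (A=3 B=9 C=10)
Step 6: empty(B) -> (A=3 B=0 C=10)
Step 7: fill(B) -> (A=3 B=9 C=10)
Step 8: empty(C) -> (A=3 B=9 C=0)
Step 9: empty(B) -> (A=3 B=0 C=0)

Answer: 3 0 0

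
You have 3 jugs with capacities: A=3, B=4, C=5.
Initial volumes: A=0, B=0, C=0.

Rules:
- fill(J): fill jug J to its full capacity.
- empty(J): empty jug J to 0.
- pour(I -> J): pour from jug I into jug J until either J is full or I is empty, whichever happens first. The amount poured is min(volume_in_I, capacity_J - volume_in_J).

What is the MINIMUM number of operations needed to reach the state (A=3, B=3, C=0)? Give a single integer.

BFS from (A=0, B=0, C=0). One shortest path:
  1. fill(A) -> (A=3 B=0 C=0)
  2. pour(A -> B) -> (A=0 B=3 C=0)
  3. fill(A) -> (A=3 B=3 C=0)
Reached target in 3 moves.

Answer: 3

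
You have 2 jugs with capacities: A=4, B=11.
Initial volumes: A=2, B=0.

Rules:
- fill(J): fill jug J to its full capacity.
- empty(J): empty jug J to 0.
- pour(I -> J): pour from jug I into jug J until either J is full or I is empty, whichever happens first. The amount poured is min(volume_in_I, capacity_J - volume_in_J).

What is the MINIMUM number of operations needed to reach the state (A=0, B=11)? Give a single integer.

BFS from (A=2, B=0). One shortest path:
  1. empty(A) -> (A=0 B=0)
  2. fill(B) -> (A=0 B=11)
Reached target in 2 moves.

Answer: 2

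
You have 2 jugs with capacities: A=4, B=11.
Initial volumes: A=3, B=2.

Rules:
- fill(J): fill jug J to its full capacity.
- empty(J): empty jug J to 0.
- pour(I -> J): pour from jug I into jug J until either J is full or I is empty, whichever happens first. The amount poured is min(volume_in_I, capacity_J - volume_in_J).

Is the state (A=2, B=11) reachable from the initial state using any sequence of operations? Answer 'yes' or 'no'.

BFS from (A=3, B=2):
  1. empty(A) -> (A=0 B=2)
  2. pour(B -> A) -> (A=2 B=0)
  3. fill(B) -> (A=2 B=11)
Target reached → yes.

Answer: yes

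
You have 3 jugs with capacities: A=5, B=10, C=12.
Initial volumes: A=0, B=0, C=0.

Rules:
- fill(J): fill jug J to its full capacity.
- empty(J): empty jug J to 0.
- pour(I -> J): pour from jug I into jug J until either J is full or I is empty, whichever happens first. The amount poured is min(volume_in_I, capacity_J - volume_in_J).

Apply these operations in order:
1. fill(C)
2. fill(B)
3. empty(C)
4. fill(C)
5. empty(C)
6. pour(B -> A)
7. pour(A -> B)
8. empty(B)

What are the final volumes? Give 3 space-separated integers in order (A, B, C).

Step 1: fill(C) -> (A=0 B=0 C=12)
Step 2: fill(B) -> (A=0 B=10 C=12)
Step 3: empty(C) -> (A=0 B=10 C=0)
Step 4: fill(C) -> (A=0 B=10 C=12)
Step 5: empty(C) -> (A=0 B=10 C=0)
Step 6: pour(B -> A) -> (A=5 B=5 C=0)
Step 7: pour(A -> B) -> (A=0 B=10 C=0)
Step 8: empty(B) -> (A=0 B=0 C=0)

Answer: 0 0 0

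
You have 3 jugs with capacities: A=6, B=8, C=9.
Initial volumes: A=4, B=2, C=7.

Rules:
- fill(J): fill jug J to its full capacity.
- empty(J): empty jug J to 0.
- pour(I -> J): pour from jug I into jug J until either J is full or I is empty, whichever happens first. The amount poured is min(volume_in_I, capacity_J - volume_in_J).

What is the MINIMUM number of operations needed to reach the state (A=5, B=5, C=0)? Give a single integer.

Answer: 7

Derivation:
BFS from (A=4, B=2, C=7). One shortest path:
  1. pour(B -> A) -> (A=6 B=0 C=7)
  2. pour(C -> B) -> (A=6 B=7 C=0)
  3. pour(A -> C) -> (A=0 B=7 C=6)
  4. fill(A) -> (A=6 B=7 C=6)
  5. pour(A -> B) -> (A=5 B=8 C=6)
  6. pour(B -> C) -> (A=5 B=5 C=9)
  7. empty(C) -> (A=5 B=5 C=0)
Reached target in 7 moves.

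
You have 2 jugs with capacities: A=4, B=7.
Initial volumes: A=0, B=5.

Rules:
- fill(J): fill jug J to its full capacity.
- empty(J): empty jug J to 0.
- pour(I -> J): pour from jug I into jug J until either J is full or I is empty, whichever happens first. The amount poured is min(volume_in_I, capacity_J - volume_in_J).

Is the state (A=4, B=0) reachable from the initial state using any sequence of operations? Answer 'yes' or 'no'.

Answer: yes

Derivation:
BFS from (A=0, B=5):
  1. fill(A) -> (A=4 B=5)
  2. empty(B) -> (A=4 B=0)
Target reached → yes.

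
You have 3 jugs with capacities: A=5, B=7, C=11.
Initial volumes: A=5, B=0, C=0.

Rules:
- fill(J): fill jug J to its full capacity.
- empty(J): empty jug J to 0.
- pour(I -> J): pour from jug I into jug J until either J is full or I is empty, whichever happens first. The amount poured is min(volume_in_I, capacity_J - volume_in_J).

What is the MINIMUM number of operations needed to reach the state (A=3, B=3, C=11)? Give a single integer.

Answer: 6

Derivation:
BFS from (A=5, B=0, C=0). One shortest path:
  1. fill(B) -> (A=5 B=7 C=0)
  2. pour(B -> C) -> (A=5 B=0 C=7)
  3. pour(A -> B) -> (A=0 B=5 C=7)
  4. fill(A) -> (A=5 B=5 C=7)
  5. pour(A -> B) -> (A=3 B=7 C=7)
  6. pour(B -> C) -> (A=3 B=3 C=11)
Reached target in 6 moves.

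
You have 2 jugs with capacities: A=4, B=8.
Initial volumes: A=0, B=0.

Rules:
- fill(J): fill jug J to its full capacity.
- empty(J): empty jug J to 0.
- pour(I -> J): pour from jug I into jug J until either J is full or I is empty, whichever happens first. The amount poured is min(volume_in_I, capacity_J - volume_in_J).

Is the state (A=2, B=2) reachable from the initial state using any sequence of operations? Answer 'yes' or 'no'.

Answer: no

Derivation:
BFS explored all 6 reachable states.
Reachable set includes: (0,0), (0,4), (0,8), (4,0), (4,4), (4,8)
Target (A=2, B=2) not in reachable set → no.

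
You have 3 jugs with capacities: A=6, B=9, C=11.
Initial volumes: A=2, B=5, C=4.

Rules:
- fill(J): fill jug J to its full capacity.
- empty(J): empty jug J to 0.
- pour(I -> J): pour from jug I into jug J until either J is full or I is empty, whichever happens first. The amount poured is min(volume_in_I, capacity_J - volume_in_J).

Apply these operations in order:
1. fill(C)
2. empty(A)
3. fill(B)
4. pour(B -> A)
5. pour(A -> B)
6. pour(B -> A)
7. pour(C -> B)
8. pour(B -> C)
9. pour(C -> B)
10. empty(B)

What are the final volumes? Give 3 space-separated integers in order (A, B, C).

Answer: 6 0 5

Derivation:
Step 1: fill(C) -> (A=2 B=5 C=11)
Step 2: empty(A) -> (A=0 B=5 C=11)
Step 3: fill(B) -> (A=0 B=9 C=11)
Step 4: pour(B -> A) -> (A=6 B=3 C=11)
Step 5: pour(A -> B) -> (A=0 B=9 C=11)
Step 6: pour(B -> A) -> (A=6 B=3 C=11)
Step 7: pour(C -> B) -> (A=6 B=9 C=5)
Step 8: pour(B -> C) -> (A=6 B=3 C=11)
Step 9: pour(C -> B) -> (A=6 B=9 C=5)
Step 10: empty(B) -> (A=6 B=0 C=5)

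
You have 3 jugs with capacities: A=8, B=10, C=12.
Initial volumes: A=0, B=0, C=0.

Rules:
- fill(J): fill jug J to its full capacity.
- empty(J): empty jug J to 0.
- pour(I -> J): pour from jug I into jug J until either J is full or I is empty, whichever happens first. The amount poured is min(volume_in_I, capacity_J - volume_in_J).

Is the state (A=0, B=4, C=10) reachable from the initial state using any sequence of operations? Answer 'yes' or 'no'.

BFS from (A=0, B=0, C=0):
  1. fill(B) -> (A=0 B=10 C=0)
  2. fill(C) -> (A=0 B=10 C=12)
  3. pour(C -> A) -> (A=8 B=10 C=4)
  4. empty(A) -> (A=0 B=10 C=4)
  5. pour(C -> A) -> (A=4 B=10 C=0)
  6. pour(B -> C) -> (A=4 B=0 C=10)
  7. pour(A -> B) -> (A=0 B=4 C=10)
Target reached → yes.

Answer: yes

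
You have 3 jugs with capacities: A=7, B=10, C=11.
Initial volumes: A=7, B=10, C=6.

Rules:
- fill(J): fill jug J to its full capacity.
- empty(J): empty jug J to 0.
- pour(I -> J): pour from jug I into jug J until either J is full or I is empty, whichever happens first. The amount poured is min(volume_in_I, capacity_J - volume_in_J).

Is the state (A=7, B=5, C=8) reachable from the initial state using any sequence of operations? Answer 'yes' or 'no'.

BFS from (A=7, B=10, C=6):
  1. empty(B) -> (A=7 B=0 C=6)
  2. pour(A -> B) -> (A=0 B=7 C=6)
  3. fill(A) -> (A=7 B=7 C=6)
  4. pour(A -> B) -> (A=4 B=10 C=6)
  5. pour(B -> C) -> (A=4 B=5 C=11)
  6. pour(C -> A) -> (A=7 B=5 C=8)
Target reached → yes.

Answer: yes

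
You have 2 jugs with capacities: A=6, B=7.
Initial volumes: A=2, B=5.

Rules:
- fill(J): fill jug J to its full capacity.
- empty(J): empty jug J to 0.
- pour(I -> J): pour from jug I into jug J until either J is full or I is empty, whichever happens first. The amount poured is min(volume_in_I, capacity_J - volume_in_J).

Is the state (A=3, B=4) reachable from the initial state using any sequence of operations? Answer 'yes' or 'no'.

BFS explored all 27 reachable states.
Reachable set includes: (0,0), (0,1), (0,2), (0,3), (0,4), (0,5), (0,6), (0,7), (1,0), (1,7), (2,0), (2,5) ...
Target (A=3, B=4) not in reachable set → no.

Answer: no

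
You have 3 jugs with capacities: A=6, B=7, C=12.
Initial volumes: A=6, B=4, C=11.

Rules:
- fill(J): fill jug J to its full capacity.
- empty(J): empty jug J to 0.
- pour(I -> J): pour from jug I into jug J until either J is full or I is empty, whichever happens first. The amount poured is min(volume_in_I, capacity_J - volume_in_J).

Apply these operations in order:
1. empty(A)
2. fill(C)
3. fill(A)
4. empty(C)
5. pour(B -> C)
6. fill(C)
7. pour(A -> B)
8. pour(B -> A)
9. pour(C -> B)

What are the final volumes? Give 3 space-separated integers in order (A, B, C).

Answer: 6 7 5

Derivation:
Step 1: empty(A) -> (A=0 B=4 C=11)
Step 2: fill(C) -> (A=0 B=4 C=12)
Step 3: fill(A) -> (A=6 B=4 C=12)
Step 4: empty(C) -> (A=6 B=4 C=0)
Step 5: pour(B -> C) -> (A=6 B=0 C=4)
Step 6: fill(C) -> (A=6 B=0 C=12)
Step 7: pour(A -> B) -> (A=0 B=6 C=12)
Step 8: pour(B -> A) -> (A=6 B=0 C=12)
Step 9: pour(C -> B) -> (A=6 B=7 C=5)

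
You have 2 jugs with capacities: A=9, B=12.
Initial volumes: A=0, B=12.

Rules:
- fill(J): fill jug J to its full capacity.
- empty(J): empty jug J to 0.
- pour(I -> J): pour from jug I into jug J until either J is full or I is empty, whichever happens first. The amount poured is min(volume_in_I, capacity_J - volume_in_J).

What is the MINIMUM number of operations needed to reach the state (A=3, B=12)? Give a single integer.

BFS from (A=0, B=12). One shortest path:
  1. pour(B -> A) -> (A=9 B=3)
  2. empty(A) -> (A=0 B=3)
  3. pour(B -> A) -> (A=3 B=0)
  4. fill(B) -> (A=3 B=12)
Reached target in 4 moves.

Answer: 4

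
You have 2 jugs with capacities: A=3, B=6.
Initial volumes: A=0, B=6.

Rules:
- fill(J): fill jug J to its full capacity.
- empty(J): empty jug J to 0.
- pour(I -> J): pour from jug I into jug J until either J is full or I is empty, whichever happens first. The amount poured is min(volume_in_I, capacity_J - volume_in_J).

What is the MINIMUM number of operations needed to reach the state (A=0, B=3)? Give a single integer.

Answer: 2

Derivation:
BFS from (A=0, B=6). One shortest path:
  1. pour(B -> A) -> (A=3 B=3)
  2. empty(A) -> (A=0 B=3)
Reached target in 2 moves.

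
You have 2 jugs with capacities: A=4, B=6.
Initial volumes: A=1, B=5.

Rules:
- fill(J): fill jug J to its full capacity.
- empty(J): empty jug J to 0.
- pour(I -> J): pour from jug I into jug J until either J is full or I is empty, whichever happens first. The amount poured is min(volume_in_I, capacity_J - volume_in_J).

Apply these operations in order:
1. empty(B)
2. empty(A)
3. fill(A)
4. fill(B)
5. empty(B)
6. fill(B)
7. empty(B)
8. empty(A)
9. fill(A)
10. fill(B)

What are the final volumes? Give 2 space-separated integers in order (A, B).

Step 1: empty(B) -> (A=1 B=0)
Step 2: empty(A) -> (A=0 B=0)
Step 3: fill(A) -> (A=4 B=0)
Step 4: fill(B) -> (A=4 B=6)
Step 5: empty(B) -> (A=4 B=0)
Step 6: fill(B) -> (A=4 B=6)
Step 7: empty(B) -> (A=4 B=0)
Step 8: empty(A) -> (A=0 B=0)
Step 9: fill(A) -> (A=4 B=0)
Step 10: fill(B) -> (A=4 B=6)

Answer: 4 6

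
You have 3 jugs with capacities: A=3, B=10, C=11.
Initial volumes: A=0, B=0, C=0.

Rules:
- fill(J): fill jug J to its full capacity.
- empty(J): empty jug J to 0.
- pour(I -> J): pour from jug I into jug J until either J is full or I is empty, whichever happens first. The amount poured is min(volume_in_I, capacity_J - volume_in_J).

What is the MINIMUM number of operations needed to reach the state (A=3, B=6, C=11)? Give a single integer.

BFS from (A=0, B=0, C=0). One shortest path:
  1. fill(B) -> (A=0 B=10 C=0)
  2. pour(B -> A) -> (A=3 B=7 C=0)
  3. pour(B -> C) -> (A=3 B=0 C=7)
  4. fill(B) -> (A=3 B=10 C=7)
  5. pour(B -> C) -> (A=3 B=6 C=11)
Reached target in 5 moves.

Answer: 5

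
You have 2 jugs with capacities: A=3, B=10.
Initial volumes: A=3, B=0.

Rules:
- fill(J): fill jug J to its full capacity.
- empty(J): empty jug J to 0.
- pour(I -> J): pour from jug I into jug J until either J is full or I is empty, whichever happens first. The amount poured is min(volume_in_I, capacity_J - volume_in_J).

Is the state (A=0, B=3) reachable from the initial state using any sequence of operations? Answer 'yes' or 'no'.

BFS from (A=3, B=0):
  1. pour(A -> B) -> (A=0 B=3)
Target reached → yes.

Answer: yes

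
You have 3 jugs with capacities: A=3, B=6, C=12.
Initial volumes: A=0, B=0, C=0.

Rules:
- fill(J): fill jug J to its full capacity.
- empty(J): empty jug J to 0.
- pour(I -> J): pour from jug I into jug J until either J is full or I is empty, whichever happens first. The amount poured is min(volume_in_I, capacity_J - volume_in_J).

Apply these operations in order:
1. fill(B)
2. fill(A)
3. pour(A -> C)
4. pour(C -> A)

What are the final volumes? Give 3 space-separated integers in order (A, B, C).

Step 1: fill(B) -> (A=0 B=6 C=0)
Step 2: fill(A) -> (A=3 B=6 C=0)
Step 3: pour(A -> C) -> (A=0 B=6 C=3)
Step 4: pour(C -> A) -> (A=3 B=6 C=0)

Answer: 3 6 0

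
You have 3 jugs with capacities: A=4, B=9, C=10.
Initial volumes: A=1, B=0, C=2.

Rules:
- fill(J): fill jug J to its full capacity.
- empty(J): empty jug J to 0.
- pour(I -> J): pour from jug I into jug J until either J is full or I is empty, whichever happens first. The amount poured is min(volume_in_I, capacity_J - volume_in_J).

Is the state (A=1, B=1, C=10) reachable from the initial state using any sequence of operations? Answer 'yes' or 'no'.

Answer: yes

Derivation:
BFS from (A=1, B=0, C=2):
  1. fill(B) -> (A=1 B=9 C=2)
  2. pour(B -> C) -> (A=1 B=1 C=10)
Target reached → yes.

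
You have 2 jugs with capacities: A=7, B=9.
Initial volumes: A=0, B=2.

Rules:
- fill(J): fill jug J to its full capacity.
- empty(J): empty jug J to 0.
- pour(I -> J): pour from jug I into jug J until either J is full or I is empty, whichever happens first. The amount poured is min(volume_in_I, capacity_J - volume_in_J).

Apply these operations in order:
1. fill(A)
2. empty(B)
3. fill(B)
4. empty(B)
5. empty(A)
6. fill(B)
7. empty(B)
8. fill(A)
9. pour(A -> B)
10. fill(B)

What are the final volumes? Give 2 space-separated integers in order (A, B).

Step 1: fill(A) -> (A=7 B=2)
Step 2: empty(B) -> (A=7 B=0)
Step 3: fill(B) -> (A=7 B=9)
Step 4: empty(B) -> (A=7 B=0)
Step 5: empty(A) -> (A=0 B=0)
Step 6: fill(B) -> (A=0 B=9)
Step 7: empty(B) -> (A=0 B=0)
Step 8: fill(A) -> (A=7 B=0)
Step 9: pour(A -> B) -> (A=0 B=7)
Step 10: fill(B) -> (A=0 B=9)

Answer: 0 9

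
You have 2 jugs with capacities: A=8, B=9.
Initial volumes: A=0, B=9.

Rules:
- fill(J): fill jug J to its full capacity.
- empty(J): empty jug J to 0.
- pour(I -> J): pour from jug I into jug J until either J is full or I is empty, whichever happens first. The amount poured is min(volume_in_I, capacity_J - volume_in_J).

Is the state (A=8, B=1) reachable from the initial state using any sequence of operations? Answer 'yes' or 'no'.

BFS from (A=0, B=9):
  1. pour(B -> A) -> (A=8 B=1)
Target reached → yes.

Answer: yes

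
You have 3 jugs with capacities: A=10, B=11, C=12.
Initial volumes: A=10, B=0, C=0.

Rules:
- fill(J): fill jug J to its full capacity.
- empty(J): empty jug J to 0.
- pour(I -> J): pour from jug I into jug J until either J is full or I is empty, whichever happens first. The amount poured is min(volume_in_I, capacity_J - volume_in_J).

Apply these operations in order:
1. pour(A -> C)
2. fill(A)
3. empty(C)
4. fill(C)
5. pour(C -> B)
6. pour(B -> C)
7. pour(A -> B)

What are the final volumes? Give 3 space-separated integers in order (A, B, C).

Step 1: pour(A -> C) -> (A=0 B=0 C=10)
Step 2: fill(A) -> (A=10 B=0 C=10)
Step 3: empty(C) -> (A=10 B=0 C=0)
Step 4: fill(C) -> (A=10 B=0 C=12)
Step 5: pour(C -> B) -> (A=10 B=11 C=1)
Step 6: pour(B -> C) -> (A=10 B=0 C=12)
Step 7: pour(A -> B) -> (A=0 B=10 C=12)

Answer: 0 10 12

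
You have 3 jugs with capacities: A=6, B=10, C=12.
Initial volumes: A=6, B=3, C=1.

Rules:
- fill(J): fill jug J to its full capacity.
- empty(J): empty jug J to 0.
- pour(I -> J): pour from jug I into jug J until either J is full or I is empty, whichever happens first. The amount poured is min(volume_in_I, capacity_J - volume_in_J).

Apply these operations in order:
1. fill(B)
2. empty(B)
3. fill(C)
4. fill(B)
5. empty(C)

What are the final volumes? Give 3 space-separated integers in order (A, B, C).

Answer: 6 10 0

Derivation:
Step 1: fill(B) -> (A=6 B=10 C=1)
Step 2: empty(B) -> (A=6 B=0 C=1)
Step 3: fill(C) -> (A=6 B=0 C=12)
Step 4: fill(B) -> (A=6 B=10 C=12)
Step 5: empty(C) -> (A=6 B=10 C=0)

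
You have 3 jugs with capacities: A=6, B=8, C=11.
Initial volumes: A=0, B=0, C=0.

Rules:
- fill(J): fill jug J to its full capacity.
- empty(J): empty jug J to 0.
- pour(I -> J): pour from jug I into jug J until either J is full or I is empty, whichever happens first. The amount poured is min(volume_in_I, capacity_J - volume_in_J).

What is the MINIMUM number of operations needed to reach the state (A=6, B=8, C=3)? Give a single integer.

Answer: 3

Derivation:
BFS from (A=0, B=0, C=0). One shortest path:
  1. fill(A) -> (A=6 B=0 C=0)
  2. fill(C) -> (A=6 B=0 C=11)
  3. pour(C -> B) -> (A=6 B=8 C=3)
Reached target in 3 moves.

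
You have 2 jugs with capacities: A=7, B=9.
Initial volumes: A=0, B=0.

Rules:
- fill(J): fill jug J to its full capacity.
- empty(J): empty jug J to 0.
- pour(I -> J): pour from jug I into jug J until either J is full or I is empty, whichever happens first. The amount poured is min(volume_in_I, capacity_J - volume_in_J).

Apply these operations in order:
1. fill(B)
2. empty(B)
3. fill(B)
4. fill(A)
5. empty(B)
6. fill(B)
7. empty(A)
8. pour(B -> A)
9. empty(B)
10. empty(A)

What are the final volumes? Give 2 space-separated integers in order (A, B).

Step 1: fill(B) -> (A=0 B=9)
Step 2: empty(B) -> (A=0 B=0)
Step 3: fill(B) -> (A=0 B=9)
Step 4: fill(A) -> (A=7 B=9)
Step 5: empty(B) -> (A=7 B=0)
Step 6: fill(B) -> (A=7 B=9)
Step 7: empty(A) -> (A=0 B=9)
Step 8: pour(B -> A) -> (A=7 B=2)
Step 9: empty(B) -> (A=7 B=0)
Step 10: empty(A) -> (A=0 B=0)

Answer: 0 0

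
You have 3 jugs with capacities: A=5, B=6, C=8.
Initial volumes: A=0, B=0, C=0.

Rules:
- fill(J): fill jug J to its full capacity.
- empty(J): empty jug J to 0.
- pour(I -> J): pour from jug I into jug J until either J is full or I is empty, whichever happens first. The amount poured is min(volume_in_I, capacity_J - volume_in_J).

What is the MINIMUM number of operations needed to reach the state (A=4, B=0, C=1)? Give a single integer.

Answer: 7

Derivation:
BFS from (A=0, B=0, C=0). One shortest path:
  1. fill(A) -> (A=5 B=0 C=0)
  2. fill(B) -> (A=5 B=6 C=0)
  3. pour(B -> C) -> (A=5 B=0 C=6)
  4. pour(A -> B) -> (A=0 B=5 C=6)
  5. pour(C -> A) -> (A=5 B=5 C=1)
  6. pour(A -> B) -> (A=4 B=6 C=1)
  7. empty(B) -> (A=4 B=0 C=1)
Reached target in 7 moves.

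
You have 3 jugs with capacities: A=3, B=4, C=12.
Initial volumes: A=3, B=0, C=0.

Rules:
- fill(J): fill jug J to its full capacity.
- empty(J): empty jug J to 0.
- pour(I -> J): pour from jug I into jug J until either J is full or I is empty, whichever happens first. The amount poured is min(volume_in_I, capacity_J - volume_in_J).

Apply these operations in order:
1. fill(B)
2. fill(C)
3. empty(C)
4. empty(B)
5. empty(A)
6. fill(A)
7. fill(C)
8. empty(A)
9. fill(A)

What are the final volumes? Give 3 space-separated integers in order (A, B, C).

Answer: 3 0 12

Derivation:
Step 1: fill(B) -> (A=3 B=4 C=0)
Step 2: fill(C) -> (A=3 B=4 C=12)
Step 3: empty(C) -> (A=3 B=4 C=0)
Step 4: empty(B) -> (A=3 B=0 C=0)
Step 5: empty(A) -> (A=0 B=0 C=0)
Step 6: fill(A) -> (A=3 B=0 C=0)
Step 7: fill(C) -> (A=3 B=0 C=12)
Step 8: empty(A) -> (A=0 B=0 C=12)
Step 9: fill(A) -> (A=3 B=0 C=12)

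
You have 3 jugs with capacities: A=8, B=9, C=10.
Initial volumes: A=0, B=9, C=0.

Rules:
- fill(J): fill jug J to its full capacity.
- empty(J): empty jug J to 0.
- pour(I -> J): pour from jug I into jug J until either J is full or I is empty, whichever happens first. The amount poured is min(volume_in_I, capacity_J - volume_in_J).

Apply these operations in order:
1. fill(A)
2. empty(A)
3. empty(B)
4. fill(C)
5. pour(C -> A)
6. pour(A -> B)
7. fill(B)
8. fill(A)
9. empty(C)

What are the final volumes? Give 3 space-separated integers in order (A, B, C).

Answer: 8 9 0

Derivation:
Step 1: fill(A) -> (A=8 B=9 C=0)
Step 2: empty(A) -> (A=0 B=9 C=0)
Step 3: empty(B) -> (A=0 B=0 C=0)
Step 4: fill(C) -> (A=0 B=0 C=10)
Step 5: pour(C -> A) -> (A=8 B=0 C=2)
Step 6: pour(A -> B) -> (A=0 B=8 C=2)
Step 7: fill(B) -> (A=0 B=9 C=2)
Step 8: fill(A) -> (A=8 B=9 C=2)
Step 9: empty(C) -> (A=8 B=9 C=0)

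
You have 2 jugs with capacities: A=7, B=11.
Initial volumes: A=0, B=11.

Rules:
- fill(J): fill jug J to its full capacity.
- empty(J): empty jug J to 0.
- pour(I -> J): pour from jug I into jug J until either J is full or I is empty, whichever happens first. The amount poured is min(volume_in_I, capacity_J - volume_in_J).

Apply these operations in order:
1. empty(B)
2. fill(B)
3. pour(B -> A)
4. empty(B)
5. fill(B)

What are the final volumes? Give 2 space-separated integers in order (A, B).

Step 1: empty(B) -> (A=0 B=0)
Step 2: fill(B) -> (A=0 B=11)
Step 3: pour(B -> A) -> (A=7 B=4)
Step 4: empty(B) -> (A=7 B=0)
Step 5: fill(B) -> (A=7 B=11)

Answer: 7 11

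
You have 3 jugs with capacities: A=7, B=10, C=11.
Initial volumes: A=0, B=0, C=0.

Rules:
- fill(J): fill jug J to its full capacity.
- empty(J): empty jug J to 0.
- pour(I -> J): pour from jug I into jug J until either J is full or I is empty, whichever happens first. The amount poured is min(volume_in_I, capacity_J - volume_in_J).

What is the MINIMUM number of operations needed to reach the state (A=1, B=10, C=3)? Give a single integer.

BFS from (A=0, B=0, C=0). One shortest path:
  1. fill(C) -> (A=0 B=0 C=11)
  2. pour(C -> B) -> (A=0 B=10 C=1)
  3. pour(B -> A) -> (A=7 B=3 C=1)
  4. empty(A) -> (A=0 B=3 C=1)
  5. pour(C -> A) -> (A=1 B=3 C=0)
  6. pour(B -> C) -> (A=1 B=0 C=3)
  7. fill(B) -> (A=1 B=10 C=3)
Reached target in 7 moves.

Answer: 7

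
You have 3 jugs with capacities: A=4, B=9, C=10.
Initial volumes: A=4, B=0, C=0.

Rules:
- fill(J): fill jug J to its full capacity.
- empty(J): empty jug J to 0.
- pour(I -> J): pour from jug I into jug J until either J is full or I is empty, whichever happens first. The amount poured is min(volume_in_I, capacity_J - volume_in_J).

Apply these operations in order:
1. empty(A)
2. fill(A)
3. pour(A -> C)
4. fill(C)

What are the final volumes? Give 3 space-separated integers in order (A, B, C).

Step 1: empty(A) -> (A=0 B=0 C=0)
Step 2: fill(A) -> (A=4 B=0 C=0)
Step 3: pour(A -> C) -> (A=0 B=0 C=4)
Step 4: fill(C) -> (A=0 B=0 C=10)

Answer: 0 0 10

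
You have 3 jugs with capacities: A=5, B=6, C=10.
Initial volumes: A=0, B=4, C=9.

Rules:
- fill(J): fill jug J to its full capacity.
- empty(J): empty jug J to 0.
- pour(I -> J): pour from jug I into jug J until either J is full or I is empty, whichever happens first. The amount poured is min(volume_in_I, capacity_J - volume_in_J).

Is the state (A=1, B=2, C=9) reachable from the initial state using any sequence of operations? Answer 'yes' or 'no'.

BFS explored all 282 reachable states.
Reachable set includes: (0,0,0), (0,0,1), (0,0,2), (0,0,3), (0,0,4), (0,0,5), (0,0,6), (0,0,7), (0,0,8), (0,0,9), (0,0,10), (0,1,0) ...
Target (A=1, B=2, C=9) not in reachable set → no.

Answer: no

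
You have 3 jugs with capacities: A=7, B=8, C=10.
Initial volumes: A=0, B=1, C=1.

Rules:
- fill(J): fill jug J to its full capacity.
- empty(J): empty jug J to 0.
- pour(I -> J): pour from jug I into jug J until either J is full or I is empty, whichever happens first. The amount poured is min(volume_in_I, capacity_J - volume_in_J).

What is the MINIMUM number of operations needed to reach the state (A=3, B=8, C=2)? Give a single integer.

Answer: 6

Derivation:
BFS from (A=0, B=1, C=1). One shortest path:
  1. fill(C) -> (A=0 B=1 C=10)
  2. pour(C -> B) -> (A=0 B=8 C=3)
  3. empty(B) -> (A=0 B=0 C=3)
  4. pour(C -> A) -> (A=3 B=0 C=0)
  5. fill(C) -> (A=3 B=0 C=10)
  6. pour(C -> B) -> (A=3 B=8 C=2)
Reached target in 6 moves.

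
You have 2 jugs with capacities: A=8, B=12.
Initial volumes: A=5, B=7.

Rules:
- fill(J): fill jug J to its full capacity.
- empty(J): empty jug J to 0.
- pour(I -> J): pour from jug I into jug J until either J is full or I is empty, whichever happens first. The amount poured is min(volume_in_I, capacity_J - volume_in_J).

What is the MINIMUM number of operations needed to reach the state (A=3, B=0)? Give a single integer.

Answer: 3

Derivation:
BFS from (A=5, B=7). One shortest path:
  1. fill(A) -> (A=8 B=7)
  2. pour(A -> B) -> (A=3 B=12)
  3. empty(B) -> (A=3 B=0)
Reached target in 3 moves.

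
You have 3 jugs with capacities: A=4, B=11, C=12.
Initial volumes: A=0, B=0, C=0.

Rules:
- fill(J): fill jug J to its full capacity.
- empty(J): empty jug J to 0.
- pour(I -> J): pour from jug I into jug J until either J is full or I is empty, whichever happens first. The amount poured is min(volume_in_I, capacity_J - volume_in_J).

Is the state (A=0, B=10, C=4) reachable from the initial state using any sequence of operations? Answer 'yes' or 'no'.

Answer: yes

Derivation:
BFS from (A=0, B=0, C=0):
  1. fill(A) -> (A=4 B=0 C=0)
  2. fill(B) -> (A=4 B=11 C=0)
  3. pour(B -> C) -> (A=4 B=0 C=11)
  4. fill(B) -> (A=4 B=11 C=11)
  5. pour(B -> C) -> (A=4 B=10 C=12)
  6. empty(C) -> (A=4 B=10 C=0)
  7. pour(A -> C) -> (A=0 B=10 C=4)
Target reached → yes.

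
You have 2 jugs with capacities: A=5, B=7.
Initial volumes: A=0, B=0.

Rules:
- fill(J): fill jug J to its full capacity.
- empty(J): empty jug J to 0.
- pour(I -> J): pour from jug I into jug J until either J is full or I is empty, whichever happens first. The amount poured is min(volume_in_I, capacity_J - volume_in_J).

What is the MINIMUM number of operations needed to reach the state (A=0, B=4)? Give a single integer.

Answer: 7

Derivation:
BFS from (A=0, B=0). One shortest path:
  1. fill(B) -> (A=0 B=7)
  2. pour(B -> A) -> (A=5 B=2)
  3. empty(A) -> (A=0 B=2)
  4. pour(B -> A) -> (A=2 B=0)
  5. fill(B) -> (A=2 B=7)
  6. pour(B -> A) -> (A=5 B=4)
  7. empty(A) -> (A=0 B=4)
Reached target in 7 moves.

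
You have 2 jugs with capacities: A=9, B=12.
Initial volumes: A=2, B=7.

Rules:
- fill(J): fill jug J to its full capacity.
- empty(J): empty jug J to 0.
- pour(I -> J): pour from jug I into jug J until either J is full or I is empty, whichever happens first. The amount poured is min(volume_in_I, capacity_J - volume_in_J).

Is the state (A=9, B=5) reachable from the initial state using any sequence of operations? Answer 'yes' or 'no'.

BFS from (A=2, B=7):
  1. fill(B) -> (A=2 B=12)
  2. pour(B -> A) -> (A=9 B=5)
Target reached → yes.

Answer: yes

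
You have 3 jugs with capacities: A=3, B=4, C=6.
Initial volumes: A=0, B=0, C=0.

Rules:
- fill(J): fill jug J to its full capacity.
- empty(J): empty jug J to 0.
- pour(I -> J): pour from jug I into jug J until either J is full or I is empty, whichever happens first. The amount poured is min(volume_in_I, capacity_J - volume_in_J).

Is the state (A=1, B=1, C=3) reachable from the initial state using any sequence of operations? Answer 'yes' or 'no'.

BFS explored all 110 reachable states.
Reachable set includes: (0,0,0), (0,0,1), (0,0,2), (0,0,3), (0,0,4), (0,0,5), (0,0,6), (0,1,0), (0,1,1), (0,1,2), (0,1,3), (0,1,4) ...
Target (A=1, B=1, C=3) not in reachable set → no.

Answer: no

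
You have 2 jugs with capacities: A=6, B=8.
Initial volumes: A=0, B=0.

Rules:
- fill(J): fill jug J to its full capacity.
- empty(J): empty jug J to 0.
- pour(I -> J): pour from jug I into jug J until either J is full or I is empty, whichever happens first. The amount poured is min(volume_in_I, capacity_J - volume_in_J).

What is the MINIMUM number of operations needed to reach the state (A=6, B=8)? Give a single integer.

Answer: 2

Derivation:
BFS from (A=0, B=0). One shortest path:
  1. fill(A) -> (A=6 B=0)
  2. fill(B) -> (A=6 B=8)
Reached target in 2 moves.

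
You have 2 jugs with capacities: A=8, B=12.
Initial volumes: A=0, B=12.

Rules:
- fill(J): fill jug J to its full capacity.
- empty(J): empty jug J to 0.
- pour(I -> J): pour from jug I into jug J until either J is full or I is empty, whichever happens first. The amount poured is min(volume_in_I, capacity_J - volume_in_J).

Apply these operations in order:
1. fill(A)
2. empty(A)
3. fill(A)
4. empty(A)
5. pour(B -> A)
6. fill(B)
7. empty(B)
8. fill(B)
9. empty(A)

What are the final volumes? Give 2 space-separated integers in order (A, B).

Step 1: fill(A) -> (A=8 B=12)
Step 2: empty(A) -> (A=0 B=12)
Step 3: fill(A) -> (A=8 B=12)
Step 4: empty(A) -> (A=0 B=12)
Step 5: pour(B -> A) -> (A=8 B=4)
Step 6: fill(B) -> (A=8 B=12)
Step 7: empty(B) -> (A=8 B=0)
Step 8: fill(B) -> (A=8 B=12)
Step 9: empty(A) -> (A=0 B=12)

Answer: 0 12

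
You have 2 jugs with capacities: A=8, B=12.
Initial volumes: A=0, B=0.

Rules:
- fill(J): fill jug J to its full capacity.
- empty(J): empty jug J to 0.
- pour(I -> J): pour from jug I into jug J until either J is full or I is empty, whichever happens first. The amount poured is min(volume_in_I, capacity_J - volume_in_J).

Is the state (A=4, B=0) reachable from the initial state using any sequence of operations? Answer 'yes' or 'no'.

BFS from (A=0, B=0):
  1. fill(B) -> (A=0 B=12)
  2. pour(B -> A) -> (A=8 B=4)
  3. empty(A) -> (A=0 B=4)
  4. pour(B -> A) -> (A=4 B=0)
Target reached → yes.

Answer: yes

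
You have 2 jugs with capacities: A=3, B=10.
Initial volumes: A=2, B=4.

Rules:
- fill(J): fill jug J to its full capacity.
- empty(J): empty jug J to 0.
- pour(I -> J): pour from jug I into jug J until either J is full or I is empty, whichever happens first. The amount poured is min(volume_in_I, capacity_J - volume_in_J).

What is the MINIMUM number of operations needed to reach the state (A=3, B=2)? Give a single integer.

BFS from (A=2, B=4). One shortest path:
  1. empty(B) -> (A=2 B=0)
  2. pour(A -> B) -> (A=0 B=2)
  3. fill(A) -> (A=3 B=2)
Reached target in 3 moves.

Answer: 3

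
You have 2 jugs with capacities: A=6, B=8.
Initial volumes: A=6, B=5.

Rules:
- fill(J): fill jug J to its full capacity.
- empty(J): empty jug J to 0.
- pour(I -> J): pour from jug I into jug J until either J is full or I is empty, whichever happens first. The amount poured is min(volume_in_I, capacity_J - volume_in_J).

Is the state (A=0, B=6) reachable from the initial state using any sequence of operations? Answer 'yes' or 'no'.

Answer: yes

Derivation:
BFS from (A=6, B=5):
  1. empty(B) -> (A=6 B=0)
  2. pour(A -> B) -> (A=0 B=6)
Target reached → yes.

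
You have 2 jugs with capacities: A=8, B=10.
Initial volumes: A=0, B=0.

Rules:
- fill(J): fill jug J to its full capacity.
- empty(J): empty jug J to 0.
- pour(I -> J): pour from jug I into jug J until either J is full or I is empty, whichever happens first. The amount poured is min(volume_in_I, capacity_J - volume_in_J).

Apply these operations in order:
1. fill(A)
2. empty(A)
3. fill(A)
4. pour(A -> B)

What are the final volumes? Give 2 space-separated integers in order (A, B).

Answer: 0 8

Derivation:
Step 1: fill(A) -> (A=8 B=0)
Step 2: empty(A) -> (A=0 B=0)
Step 3: fill(A) -> (A=8 B=0)
Step 4: pour(A -> B) -> (A=0 B=8)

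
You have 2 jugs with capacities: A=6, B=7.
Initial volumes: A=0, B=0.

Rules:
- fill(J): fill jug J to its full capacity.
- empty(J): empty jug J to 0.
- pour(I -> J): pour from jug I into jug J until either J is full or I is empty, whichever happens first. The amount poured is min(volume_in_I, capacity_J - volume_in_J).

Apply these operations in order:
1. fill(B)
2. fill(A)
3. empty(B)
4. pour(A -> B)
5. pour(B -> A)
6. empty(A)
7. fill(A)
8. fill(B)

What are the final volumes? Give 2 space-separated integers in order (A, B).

Step 1: fill(B) -> (A=0 B=7)
Step 2: fill(A) -> (A=6 B=7)
Step 3: empty(B) -> (A=6 B=0)
Step 4: pour(A -> B) -> (A=0 B=6)
Step 5: pour(B -> A) -> (A=6 B=0)
Step 6: empty(A) -> (A=0 B=0)
Step 7: fill(A) -> (A=6 B=0)
Step 8: fill(B) -> (A=6 B=7)

Answer: 6 7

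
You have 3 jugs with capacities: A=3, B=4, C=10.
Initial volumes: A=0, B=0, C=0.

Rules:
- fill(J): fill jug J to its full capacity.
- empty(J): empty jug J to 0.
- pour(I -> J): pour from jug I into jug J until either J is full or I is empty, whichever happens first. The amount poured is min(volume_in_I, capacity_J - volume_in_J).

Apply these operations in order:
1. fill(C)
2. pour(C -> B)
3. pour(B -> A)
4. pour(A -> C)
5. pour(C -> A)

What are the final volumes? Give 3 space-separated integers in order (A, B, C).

Step 1: fill(C) -> (A=0 B=0 C=10)
Step 2: pour(C -> B) -> (A=0 B=4 C=6)
Step 3: pour(B -> A) -> (A=3 B=1 C=6)
Step 4: pour(A -> C) -> (A=0 B=1 C=9)
Step 5: pour(C -> A) -> (A=3 B=1 C=6)

Answer: 3 1 6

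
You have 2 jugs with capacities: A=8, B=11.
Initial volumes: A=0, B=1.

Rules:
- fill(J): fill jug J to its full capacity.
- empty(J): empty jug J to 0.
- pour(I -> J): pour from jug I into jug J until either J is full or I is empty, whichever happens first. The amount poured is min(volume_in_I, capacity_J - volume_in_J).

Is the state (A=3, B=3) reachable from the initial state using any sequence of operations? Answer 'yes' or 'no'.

BFS explored all 38 reachable states.
Reachable set includes: (0,0), (0,1), (0,2), (0,3), (0,4), (0,5), (0,6), (0,7), (0,8), (0,9), (0,10), (0,11) ...
Target (A=3, B=3) not in reachable set → no.

Answer: no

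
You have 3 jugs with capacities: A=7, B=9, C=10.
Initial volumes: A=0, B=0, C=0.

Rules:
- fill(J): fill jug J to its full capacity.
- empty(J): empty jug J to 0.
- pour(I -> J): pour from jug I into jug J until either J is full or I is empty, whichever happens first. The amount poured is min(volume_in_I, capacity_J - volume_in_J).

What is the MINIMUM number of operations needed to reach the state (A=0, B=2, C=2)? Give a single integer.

Answer: 7

Derivation:
BFS from (A=0, B=0, C=0). One shortest path:
  1. fill(B) -> (A=0 B=9 C=0)
  2. pour(B -> A) -> (A=7 B=2 C=0)
  3. empty(A) -> (A=0 B=2 C=0)
  4. pour(B -> C) -> (A=0 B=0 C=2)
  5. fill(B) -> (A=0 B=9 C=2)
  6. pour(B -> A) -> (A=7 B=2 C=2)
  7. empty(A) -> (A=0 B=2 C=2)
Reached target in 7 moves.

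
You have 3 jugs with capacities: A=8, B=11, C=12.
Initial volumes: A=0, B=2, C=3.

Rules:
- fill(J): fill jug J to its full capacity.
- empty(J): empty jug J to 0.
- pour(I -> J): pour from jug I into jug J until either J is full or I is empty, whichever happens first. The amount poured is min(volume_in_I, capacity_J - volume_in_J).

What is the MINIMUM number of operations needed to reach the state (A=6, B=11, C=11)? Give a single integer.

Answer: 6

Derivation:
BFS from (A=0, B=2, C=3). One shortest path:
  1. pour(C -> A) -> (A=3 B=2 C=0)
  2. fill(C) -> (A=3 B=2 C=12)
  3. pour(C -> B) -> (A=3 B=11 C=3)
  4. pour(C -> A) -> (A=6 B=11 C=0)
  5. pour(B -> C) -> (A=6 B=0 C=11)
  6. fill(B) -> (A=6 B=11 C=11)
Reached target in 6 moves.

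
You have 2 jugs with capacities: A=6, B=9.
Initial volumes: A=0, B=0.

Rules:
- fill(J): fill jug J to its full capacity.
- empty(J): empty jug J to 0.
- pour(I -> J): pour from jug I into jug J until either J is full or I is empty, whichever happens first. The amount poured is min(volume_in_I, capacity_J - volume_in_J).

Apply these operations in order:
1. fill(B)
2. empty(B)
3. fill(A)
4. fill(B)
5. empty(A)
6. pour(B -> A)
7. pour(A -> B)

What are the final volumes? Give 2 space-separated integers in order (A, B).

Step 1: fill(B) -> (A=0 B=9)
Step 2: empty(B) -> (A=0 B=0)
Step 3: fill(A) -> (A=6 B=0)
Step 4: fill(B) -> (A=6 B=9)
Step 5: empty(A) -> (A=0 B=9)
Step 6: pour(B -> A) -> (A=6 B=3)
Step 7: pour(A -> B) -> (A=0 B=9)

Answer: 0 9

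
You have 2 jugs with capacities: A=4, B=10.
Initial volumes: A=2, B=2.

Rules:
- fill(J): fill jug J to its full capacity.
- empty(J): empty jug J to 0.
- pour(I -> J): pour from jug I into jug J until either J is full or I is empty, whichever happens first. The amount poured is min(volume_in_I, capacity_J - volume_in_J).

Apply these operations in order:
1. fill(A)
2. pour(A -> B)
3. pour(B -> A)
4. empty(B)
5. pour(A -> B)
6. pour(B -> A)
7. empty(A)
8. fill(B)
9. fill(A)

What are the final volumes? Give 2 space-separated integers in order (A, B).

Answer: 4 10

Derivation:
Step 1: fill(A) -> (A=4 B=2)
Step 2: pour(A -> B) -> (A=0 B=6)
Step 3: pour(B -> A) -> (A=4 B=2)
Step 4: empty(B) -> (A=4 B=0)
Step 5: pour(A -> B) -> (A=0 B=4)
Step 6: pour(B -> A) -> (A=4 B=0)
Step 7: empty(A) -> (A=0 B=0)
Step 8: fill(B) -> (A=0 B=10)
Step 9: fill(A) -> (A=4 B=10)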